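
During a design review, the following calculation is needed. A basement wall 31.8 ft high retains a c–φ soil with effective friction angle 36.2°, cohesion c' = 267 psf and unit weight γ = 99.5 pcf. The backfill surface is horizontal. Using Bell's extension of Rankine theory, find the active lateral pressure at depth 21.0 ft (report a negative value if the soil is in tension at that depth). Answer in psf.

267 psf

K_a = (1 − sin φ)/(1 + sin φ) = 0.2574.
σ_a = K_a γ z − 2c√K_a = 0.2574×99.5×21.0 − 2×267×0.5073 = 266.9 psf.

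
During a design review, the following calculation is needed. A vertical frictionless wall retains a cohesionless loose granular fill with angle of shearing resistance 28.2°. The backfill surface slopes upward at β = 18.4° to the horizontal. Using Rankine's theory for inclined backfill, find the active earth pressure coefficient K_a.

K_a = cos β · (cos β − √(cos²β − cos²φ)) / (cos β + √(cos²β − cos²φ)).
cos β = 0.9489, cos φ = 0.8813, √(cos²β − cos²φ) = 0.3517.
K_a = 0.9489 × (0.9489 − 0.3517)/(0.9489 + 0.3517) = 0.4357.

0.436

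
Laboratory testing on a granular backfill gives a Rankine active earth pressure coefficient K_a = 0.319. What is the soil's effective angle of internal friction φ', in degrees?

31.1°

K_a = tan²(45° − φ/2) ⇒ 45° − φ/2 = arctan(√0.319) = 29.46°.
φ = 2(45° − 29.46°) = 31.08°.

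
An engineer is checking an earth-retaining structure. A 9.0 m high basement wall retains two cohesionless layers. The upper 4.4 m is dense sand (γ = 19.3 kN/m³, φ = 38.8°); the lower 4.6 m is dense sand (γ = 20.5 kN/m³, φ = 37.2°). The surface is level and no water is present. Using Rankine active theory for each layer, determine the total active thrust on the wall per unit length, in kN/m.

K_a1 = tan²(45°−38.8°/2) = 0.2296; K_a2 = tan²(45°−37.2°/2) = 0.2464.
Layer 1: σ at base = K_a1 γ₁ h₁ = 19.49 kPa; P₁ = ½×19.49×4.4 = 42.89.
Layer 2: σ_v at top = γ₁h₁ = 84.92; σ_h top = K_a2×84.92 = 20.93; σ_h base = K_a2×(84.92+20.5×4.6) = 44.16.
P₂ = ½(20.93+44.16)×4.6 = 149.7. Total P_a = 42.89+149.7 = 192.6 kN/m.

193 kN/m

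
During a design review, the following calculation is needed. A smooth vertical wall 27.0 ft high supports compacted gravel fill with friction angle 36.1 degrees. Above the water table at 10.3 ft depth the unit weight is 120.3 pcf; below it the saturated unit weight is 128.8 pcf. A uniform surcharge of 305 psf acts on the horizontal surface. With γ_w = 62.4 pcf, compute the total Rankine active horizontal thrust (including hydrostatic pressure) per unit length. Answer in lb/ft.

K_a = tan²(45° − φ/2) = 0.2585.
γ' = 128.8 − 62.4 = 66.40 pcf. h₂ = H − d_w = 16.7 ft.
σ'_h: at surface K_a·q = 78.84; at WT K_a(q+γd_w) = 399.1; at base K_a(q+γd_w+γ'h₂) = 685.8 psf.
P₁ = ½(78.84+399.1)×10.3 = 2462; P₂ = ½(399.1+685.8)×16.7 = 9059; P_w = ½γ_w h₂² = 8701.
Total = 2462+9059+8701 = 20220 lb/ft.

20200 lb/ft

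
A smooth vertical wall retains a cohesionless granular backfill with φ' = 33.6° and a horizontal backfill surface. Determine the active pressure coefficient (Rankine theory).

K_a = (1 − sin φ)/(1 + sin φ) = (1 − sin 33.6°)/(1 + sin 33.6°) = 0.2875.

0.288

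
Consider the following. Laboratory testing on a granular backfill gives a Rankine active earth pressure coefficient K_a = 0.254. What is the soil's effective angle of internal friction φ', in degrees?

K_a = tan²(45° − φ/2) ⇒ 45° − φ/2 = arctan(√0.254) = 26.75°.
φ = 2(45° − 26.75°) = 36.51°.

36.5°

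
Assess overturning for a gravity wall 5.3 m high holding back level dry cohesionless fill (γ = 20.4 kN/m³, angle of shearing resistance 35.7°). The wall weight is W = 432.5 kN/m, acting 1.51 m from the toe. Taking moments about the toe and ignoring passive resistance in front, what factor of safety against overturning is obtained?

K_a = tan²(45° − 35.7°/2) = 0.2630.
P_a = ½K_aγH² = 0.5×0.2630×20.4×5.3² = 75.35 kN/m, acting at H/3 = 1.767 m above the base.
Overturning moment M_o = P_a × H/3 = 75.35 × 1.767 = 133.1.
Resisting moment M_r = W × 1.51 = 432.5 × 1.51 = 653.1.
FS_overturning = M_r/M_o = 653.1/133.1 = 4.906.

4.91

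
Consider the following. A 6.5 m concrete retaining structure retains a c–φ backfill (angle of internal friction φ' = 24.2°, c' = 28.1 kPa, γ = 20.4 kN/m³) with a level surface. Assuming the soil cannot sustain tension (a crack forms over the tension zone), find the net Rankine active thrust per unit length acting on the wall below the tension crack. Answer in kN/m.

21.4 kN/m

K_a = 0.4185; √K_a = 0.6469.
Tension-crack depth z_c = 2c/(γ√K_a) = 2×28.1/(20.4×0.6469) = 4.258 m.
σ_a at base = K_a γ H − 2c√K_a = 0.4185×20.4×6.5 − 2×28.1×0.6469 = 19.14 kPa.
P_a = ½ × 19.14 × (H − z_c) = 0.5×19.14×2.242 = 21.45 kN/m.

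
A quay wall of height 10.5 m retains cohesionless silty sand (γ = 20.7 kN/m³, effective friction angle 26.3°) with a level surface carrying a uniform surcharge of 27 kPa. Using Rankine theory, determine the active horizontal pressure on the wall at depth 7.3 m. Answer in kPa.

68.7 kPa

K_a = (1 − sin φ)/(1 + sin φ) = 0.3859.
σ_v = γz + q = 20.7 × 7.3 + 27 = 178.1 kPa.
σ_h = K_a σ_v = 0.3859 × 178.1 = 68.74 kPa.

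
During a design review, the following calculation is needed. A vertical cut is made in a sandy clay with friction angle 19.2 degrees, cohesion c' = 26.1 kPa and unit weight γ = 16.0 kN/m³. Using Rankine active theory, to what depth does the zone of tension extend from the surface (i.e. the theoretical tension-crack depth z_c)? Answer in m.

4.59 m

K_a = tan²(45° − 19.2°/2) = 0.5050; √K_a = 0.7107.
The active pressure is zero where K_a γ z = 2c√K_a, so z_c = 2c/(γ√K_a) = 2×26.1/(16.0×0.7107) = 4.591 m.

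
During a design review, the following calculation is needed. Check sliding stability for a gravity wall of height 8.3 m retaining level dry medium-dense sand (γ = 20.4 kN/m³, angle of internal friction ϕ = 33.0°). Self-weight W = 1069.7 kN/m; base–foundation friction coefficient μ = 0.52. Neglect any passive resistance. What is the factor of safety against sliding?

K_a = tan²(45° − 33.0°/2) = 0.2948.
P_a = ½K_aγH² = 0.5×0.2948×20.4×8.3² = 207.2 kN/m, acting at H/3 = 2.767 m above the base.
FS_sliding = μW / P_a = 0.52×1069.7 / 207.2 = 2.685.

2.69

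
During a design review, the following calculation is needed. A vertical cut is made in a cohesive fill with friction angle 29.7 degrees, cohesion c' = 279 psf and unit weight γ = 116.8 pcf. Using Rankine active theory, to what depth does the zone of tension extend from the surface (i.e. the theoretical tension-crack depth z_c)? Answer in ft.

K_a = tan²(45° − 29.7°/2) = 0.3374; √K_a = 0.5808.
The active pressure is zero where K_a γ z = 2c√K_a, so z_c = 2c/(γ√K_a) = 2×279/(116.8×0.5808) = 8.225 ft.

8.22 ft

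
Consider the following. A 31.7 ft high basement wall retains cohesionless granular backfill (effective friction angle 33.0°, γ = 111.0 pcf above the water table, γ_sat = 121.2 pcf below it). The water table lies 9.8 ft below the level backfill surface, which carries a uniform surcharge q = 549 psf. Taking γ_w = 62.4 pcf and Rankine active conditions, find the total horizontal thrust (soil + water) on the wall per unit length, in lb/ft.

32800 lb/ft

K_a = tan²(45° − φ/2) = 0.2948.
γ' = 121.2 − 62.4 = 58.80 pcf. h₂ = H − d_w = 21.9 ft.
σ'_h: at surface K_a·q = 161.8; at WT K_a(q+γd_w) = 482.5; at base K_a(q+γd_w+γ'h₂) = 862.2 psf.
P₁ = ½(161.8+482.5)×9.8 = 3157; P₂ = ½(482.5+862.2)×21.9 = 14720; P_w = ½γ_w h₂² = 14960.
Total = 3157+14720+14960 = 32850 lb/ft.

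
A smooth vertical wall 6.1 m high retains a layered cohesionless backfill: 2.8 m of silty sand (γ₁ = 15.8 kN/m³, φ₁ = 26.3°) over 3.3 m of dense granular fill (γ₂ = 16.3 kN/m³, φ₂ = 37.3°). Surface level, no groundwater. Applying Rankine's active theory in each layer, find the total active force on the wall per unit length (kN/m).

81.5 kN/m

K_a1 = tan²(45°−26.3°/2) = 0.3859; K_a2 = tan²(45°−37.3°/2) = 0.2453.
Layer 1: σ at base = K_a1 γ₁ h₁ = 17.07 kPa; P₁ = ½×17.07×2.8 = 23.90.
Layer 2: σ_v at top = γ₁h₁ = 44.24; σ_h top = K_a2×44.24 = 10.85; σ_h base = K_a2×(44.24+16.3×3.3) = 24.05.
P₂ = ½(10.85+24.05)×3.3 = 57.59. Total P_a = 23.90+57.59 = 81.50 kN/m.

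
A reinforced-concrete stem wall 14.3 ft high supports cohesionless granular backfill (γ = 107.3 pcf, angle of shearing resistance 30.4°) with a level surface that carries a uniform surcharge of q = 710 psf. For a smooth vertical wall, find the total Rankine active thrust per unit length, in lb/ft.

6930 lb/ft

K_a = tan²(45° − φ/2) = 0.3280.
Soil triangle: ½ K_a γ H² = 0.5×0.3280×107.3×14.3² = 3598 lb/ft.
Surcharge rectangle: K_a q H = 0.3280×710×14.3 = 3330 lb/ft.
Total = 3598 + 3330 = 6928 lb/ft.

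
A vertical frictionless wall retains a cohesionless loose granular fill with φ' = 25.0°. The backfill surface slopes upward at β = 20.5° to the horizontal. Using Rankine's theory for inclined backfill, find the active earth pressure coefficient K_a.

K_a = cos β · (cos β − √(cos²β − cos²φ)) / (cos β + √(cos²β − cos²φ)).
cos β = 0.9367, cos φ = 0.9063, √(cos²β − cos²φ) = 0.2366.
K_a = 0.9367 × (0.9367 − 0.2366)/(0.9367 + 0.2366) = 0.5589.

0.559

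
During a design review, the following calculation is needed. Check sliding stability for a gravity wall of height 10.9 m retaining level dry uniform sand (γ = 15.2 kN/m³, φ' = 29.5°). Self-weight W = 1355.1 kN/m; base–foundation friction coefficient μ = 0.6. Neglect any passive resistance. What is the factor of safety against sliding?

2.65

K_a = tan²(45° − 29.5°/2) = 0.3401.
P_a = ½K_aγH² = 0.5×0.3401×15.2×10.9² = 307.1 kN/m, acting at H/3 = 3.633 m above the base.
FS_sliding = μW / P_a = 0.6×1355.1 / 307.1 = 2.648.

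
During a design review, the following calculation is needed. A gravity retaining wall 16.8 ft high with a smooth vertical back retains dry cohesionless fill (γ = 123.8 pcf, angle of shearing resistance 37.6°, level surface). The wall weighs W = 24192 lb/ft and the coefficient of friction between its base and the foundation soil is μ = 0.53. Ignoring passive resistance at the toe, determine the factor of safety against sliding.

K_a = tan²(45° − 37.6°/2) = 0.2421.
P_a = ½K_aγH² = 0.5×0.2421×123.8×16.8² = 4230 lb/ft, acting at H/3 = 5.600 ft above the base.
FS_sliding = μW / P_a = 0.53×24192 / 4230 = 3.031.

3.03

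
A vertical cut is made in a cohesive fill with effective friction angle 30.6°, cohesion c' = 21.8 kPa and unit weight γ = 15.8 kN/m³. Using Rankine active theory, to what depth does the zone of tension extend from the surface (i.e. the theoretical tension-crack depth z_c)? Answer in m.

4.84 m

K_a = tan²(45° − 30.6°/2) = 0.3253; √K_a = 0.5704.
The active pressure is zero where K_a γ z = 2c√K_a, so z_c = 2c/(γ√K_a) = 2×21.8/(15.8×0.5704) = 4.838 m.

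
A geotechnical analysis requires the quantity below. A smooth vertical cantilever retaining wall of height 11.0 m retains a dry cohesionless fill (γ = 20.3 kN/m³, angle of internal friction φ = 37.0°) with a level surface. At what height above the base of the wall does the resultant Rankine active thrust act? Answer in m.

3.67 m

K_a = 0.2486.
The pressure distribution is triangular, so the resultant acts at H/3 above the base = 11.0/3 = 3.667 m.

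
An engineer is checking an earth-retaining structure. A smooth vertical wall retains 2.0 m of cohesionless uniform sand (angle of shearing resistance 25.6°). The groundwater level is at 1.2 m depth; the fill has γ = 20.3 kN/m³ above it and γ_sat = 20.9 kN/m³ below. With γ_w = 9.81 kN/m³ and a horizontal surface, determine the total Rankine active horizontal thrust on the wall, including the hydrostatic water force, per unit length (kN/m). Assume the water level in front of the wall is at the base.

K_a = tan²(45° − φ/2) = 0.3966.
γ' = 20.9 − 9.81 = 11.09 kN/m³. Depth below WT = 0.8 m.
σ'_h at WT = K_a γ d_w = 9.660 kPa; at base = 9.660 + K_a γ' × 0.8 = 13.18 kPa.
P₁ (0–1.2 m) = ½×9.660×1.2 = 5.796. P₂ (1.2–2.0 m) = ½(9.660+13.18)×0.8 = 9.136.
P_w = ½ γ_w h₂² = 0.5×9.81×0.8² = 3.139. Total = 5.796+9.136+3.139 = 18.07 kN/m.

18.1 kN/m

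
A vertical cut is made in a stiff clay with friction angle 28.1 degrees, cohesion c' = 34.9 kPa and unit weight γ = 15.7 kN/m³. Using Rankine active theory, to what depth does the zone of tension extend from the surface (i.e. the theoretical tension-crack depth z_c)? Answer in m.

K_a = tan²(45° − 28.1°/2) = 0.3596; √K_a = 0.5997.
The active pressure is zero where K_a γ z = 2c√K_a, so z_c = 2c/(γ√K_a) = 2×34.9/(15.7×0.5997) = 7.414 m.

7.41 m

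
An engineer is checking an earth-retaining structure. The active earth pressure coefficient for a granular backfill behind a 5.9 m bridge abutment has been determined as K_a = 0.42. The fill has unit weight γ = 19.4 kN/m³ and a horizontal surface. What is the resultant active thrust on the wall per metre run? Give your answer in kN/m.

P = ½ K_a γ H² = 0.5 × 0.42 × 19.4 × 5.9² = 141.8 kN/m.

142 kN/m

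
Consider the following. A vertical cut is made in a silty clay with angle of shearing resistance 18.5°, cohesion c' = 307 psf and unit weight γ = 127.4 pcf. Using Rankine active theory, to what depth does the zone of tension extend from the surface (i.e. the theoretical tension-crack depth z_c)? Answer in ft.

K_a = tan²(45° − 18.5°/2) = 0.5183; √K_a = 0.7199.
The active pressure is zero where K_a γ z = 2c√K_a, so z_c = 2c/(γ√K_a) = 2×307/(127.4×0.7199) = 6.695 ft.

6.69 ft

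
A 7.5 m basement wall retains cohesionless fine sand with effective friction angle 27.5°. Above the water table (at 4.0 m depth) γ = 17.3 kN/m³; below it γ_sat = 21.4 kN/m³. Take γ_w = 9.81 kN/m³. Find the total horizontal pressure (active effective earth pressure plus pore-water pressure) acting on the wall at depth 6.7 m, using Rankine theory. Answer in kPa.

63.5 kPa

K_a = (1 − sin φ)/(1 + sin φ) = 0.3682.
γ' = 21.4 − 9.81 = 11.59 kN/m³.
Effective vertical stress at 6.7 m: σ'_v = 17.3×4.0 + 11.59×2.70 = 100.5 kPa.
σ'_h = K_a σ'_v = 0.3682 × 100.5 = 37.00 kPa; u = γ_w × 2.70 = 26.49 kPa.
Total σ_h = 37.00 + 26.49 = 63.49 kPa.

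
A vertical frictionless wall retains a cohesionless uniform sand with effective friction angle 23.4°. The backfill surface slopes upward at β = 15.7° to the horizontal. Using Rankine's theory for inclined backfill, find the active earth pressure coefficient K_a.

K_a = cos β · (cos β − √(cos²β − cos²φ)) / (cos β + √(cos²β − cos²φ)).
cos β = 0.9627, cos φ = 0.9178, √(cos²β − cos²φ) = 0.2907.
K_a = 0.9627 × (0.9627 − 0.2907)/(0.9627 + 0.2907) = 0.5161.

0.516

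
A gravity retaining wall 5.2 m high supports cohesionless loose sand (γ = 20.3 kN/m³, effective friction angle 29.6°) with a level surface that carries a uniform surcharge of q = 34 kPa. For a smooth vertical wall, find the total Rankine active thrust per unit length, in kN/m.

153 kN/m

K_a = tan²(45° − φ/2) = 0.3387.
Soil triangle: ½ K_a γ H² = 0.5×0.3387×20.3×5.2² = 92.97 kN/m.
Surcharge rectangle: K_a q H = 0.3387×34×5.2 = 59.89 kN/m.
Total = 92.97 + 59.89 = 152.9 kN/m.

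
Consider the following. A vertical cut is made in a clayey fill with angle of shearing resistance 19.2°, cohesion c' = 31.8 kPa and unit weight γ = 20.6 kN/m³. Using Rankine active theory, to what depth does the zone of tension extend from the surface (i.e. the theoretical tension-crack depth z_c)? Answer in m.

4.34 m

K_a = tan²(45° − 19.2°/2) = 0.5050; √K_a = 0.7107.
The active pressure is zero where K_a γ z = 2c√K_a, so z_c = 2c/(γ√K_a) = 2×31.8/(20.6×0.7107) = 4.344 m.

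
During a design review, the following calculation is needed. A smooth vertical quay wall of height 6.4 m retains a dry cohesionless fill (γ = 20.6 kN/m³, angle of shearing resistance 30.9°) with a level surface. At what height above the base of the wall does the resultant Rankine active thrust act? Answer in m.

2.13 m

K_a = 0.3214.
The pressure distribution is triangular, so the resultant acts at H/3 above the base = 6.4/3 = 2.133 m.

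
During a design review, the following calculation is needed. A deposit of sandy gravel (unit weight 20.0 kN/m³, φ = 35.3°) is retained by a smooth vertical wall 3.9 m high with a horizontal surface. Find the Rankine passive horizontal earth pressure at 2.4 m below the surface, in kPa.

179 kPa

K_p = (1 + sin φ)/(1 − sin φ) = 3.738.
σ_h = K_p γ z = 3.738 × 20.0 × 2.4 = 179.4 kPa.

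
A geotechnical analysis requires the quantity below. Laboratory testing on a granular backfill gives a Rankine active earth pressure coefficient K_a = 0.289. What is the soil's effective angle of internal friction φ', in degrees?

33.5°

K_a = tan²(45° − φ/2) ⇒ 45° − φ/2 = arctan(√0.289) = 28.26°.
φ = 2(45° − 28.26°) = 33.48°.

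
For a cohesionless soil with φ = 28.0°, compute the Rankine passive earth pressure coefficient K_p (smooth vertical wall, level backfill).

2.77

K_p = (1 + sin φ)/(1 − sin φ) = tan²(45° + 28.0°/2) = 2.770.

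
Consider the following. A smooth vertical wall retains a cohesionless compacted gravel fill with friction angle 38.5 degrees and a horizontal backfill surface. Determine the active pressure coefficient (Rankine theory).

K_a = (1 − sin φ)/(1 + sin φ) = (1 − sin 38.5°)/(1 + sin 38.5°) = 0.2327.

0.233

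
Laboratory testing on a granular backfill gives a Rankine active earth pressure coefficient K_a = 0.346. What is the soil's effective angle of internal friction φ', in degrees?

K_a = tan²(45° − φ/2) ⇒ 45° − φ/2 = arctan(√0.346) = 30.46°.
φ = 2(45° − 30.46°) = 29.07°.

29.1°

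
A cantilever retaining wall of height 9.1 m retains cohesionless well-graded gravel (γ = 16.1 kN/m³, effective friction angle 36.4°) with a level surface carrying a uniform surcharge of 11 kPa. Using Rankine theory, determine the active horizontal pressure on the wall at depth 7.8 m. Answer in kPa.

K_a = (1 − sin φ)/(1 + sin φ) = 0.2552.
σ_v = γz + q = 16.1 × 7.8 + 11 = 136.6 kPa.
σ_h = K_a σ_v = 0.2552 × 136.6 = 34.85 kPa.

34.9 kPa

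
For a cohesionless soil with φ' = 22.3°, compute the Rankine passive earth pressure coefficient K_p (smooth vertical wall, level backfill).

K_p = (1 + sin φ)/(1 − sin φ) = tan²(45° + 22.3°/2) = 2.223.

2.22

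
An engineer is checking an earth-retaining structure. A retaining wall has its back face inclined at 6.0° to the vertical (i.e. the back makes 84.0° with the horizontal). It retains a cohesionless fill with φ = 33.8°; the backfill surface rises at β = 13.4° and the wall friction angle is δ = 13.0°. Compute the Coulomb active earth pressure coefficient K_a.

0.362

K_a = sin²(α+φ) / [sin²α · sin(α−δ) · (1 + √{sin(φ+δ)sin(φ−β) / (sin(α−δ)sin(α+β))})²].
With α = 84.0°, φ = 33.8°, δ = 13.0°, β = 13.4°: K_a = 0.3619.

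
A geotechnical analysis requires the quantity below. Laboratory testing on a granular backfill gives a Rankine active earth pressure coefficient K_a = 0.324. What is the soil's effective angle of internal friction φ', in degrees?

30.7°

K_a = tan²(45° − φ/2) ⇒ 45° − φ/2 = arctan(√0.324) = 29.65°.
φ = 2(45° − 29.65°) = 30.70°.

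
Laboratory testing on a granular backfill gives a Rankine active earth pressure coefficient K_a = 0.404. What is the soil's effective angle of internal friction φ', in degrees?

25.1°

K_a = tan²(45° − φ/2) ⇒ 45° − φ/2 = arctan(√0.404) = 32.44°.
φ = 2(45° − 32.44°) = 25.12°.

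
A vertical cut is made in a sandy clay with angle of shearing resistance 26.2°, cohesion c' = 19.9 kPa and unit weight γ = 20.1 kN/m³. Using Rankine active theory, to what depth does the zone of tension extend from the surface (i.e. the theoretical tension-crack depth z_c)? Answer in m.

3.18 m

K_a = tan²(45° − 26.2°/2) = 0.3874; √K_a = 0.6224.
The active pressure is zero where K_a γ z = 2c√K_a, so z_c = 2c/(γ√K_a) = 2×19.9/(20.1×0.6224) = 3.181 m.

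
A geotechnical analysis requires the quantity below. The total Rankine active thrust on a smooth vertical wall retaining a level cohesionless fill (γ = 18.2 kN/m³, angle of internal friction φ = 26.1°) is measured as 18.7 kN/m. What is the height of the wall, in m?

K_a = 0.3889. P_a = ½ K_a γ H² ⇒ H = √(2P_a/(K_a γ)).
H = √(2×18.7/(0.3889×18.2)) = 2.299 m.

2.30 m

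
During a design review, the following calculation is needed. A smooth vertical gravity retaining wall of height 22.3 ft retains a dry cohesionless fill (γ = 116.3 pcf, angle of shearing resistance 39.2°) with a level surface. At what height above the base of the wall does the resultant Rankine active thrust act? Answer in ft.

7.43 ft

K_a = 0.2255.
The pressure distribution is triangular, so the resultant acts at H/3 above the base = 22.3/3 = 7.433 ft.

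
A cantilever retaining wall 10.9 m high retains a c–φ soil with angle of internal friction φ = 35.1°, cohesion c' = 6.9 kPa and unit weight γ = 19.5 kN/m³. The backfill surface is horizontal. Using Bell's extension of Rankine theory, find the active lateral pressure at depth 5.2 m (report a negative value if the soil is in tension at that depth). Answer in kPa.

20.2 kPa

K_a = (1 − sin φ)/(1 + sin φ) = 0.2698.
σ_a = K_a γ z − 2c√K_a = 0.2698×19.5×5.2 − 2×6.9×0.5195 = 20.19 kPa.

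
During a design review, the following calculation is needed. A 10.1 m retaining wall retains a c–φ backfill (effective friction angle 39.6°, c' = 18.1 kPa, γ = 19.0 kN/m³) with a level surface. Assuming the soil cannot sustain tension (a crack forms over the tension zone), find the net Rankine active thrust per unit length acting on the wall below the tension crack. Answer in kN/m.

K_a = 0.2214; √K_a = 0.4706.
Tension-crack depth z_c = 2c/(γ√K_a) = 2×18.1/(19.0×0.4706) = 4.049 m.
σ_a at base = K_a γ H − 2c√K_a = 0.2214×19.0×10.1 − 2×18.1×0.4706 = 25.46 kPa.
P_a = ½ × 25.46 × (H − z_c) = 0.5×25.46×6.051 = 77.02 kN/m.

77.0 kN/m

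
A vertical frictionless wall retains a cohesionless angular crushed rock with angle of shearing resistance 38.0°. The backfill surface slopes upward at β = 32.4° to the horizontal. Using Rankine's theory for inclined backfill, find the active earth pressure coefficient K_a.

0.398

K_a = cos β · (cos β − √(cos²β − cos²φ)) / (cos β + √(cos²β − cos²φ)).
cos β = 0.8443, cos φ = 0.7880, √(cos²β − cos²φ) = 0.3032.
K_a = 0.8443 × (0.8443 − 0.3032)/(0.8443 + 0.3032) = 0.3982.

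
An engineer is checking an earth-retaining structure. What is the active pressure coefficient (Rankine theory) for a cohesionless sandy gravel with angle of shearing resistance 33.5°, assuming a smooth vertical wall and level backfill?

K_a = tan²(45° − φ/2) = tan²(28.25°) = 0.2887.

0.289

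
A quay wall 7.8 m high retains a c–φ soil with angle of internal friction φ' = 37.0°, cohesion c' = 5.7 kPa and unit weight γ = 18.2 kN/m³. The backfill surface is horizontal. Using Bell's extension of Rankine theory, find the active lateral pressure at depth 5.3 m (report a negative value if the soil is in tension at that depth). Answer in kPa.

18.3 kPa

K_a = (1 − sin φ)/(1 + sin φ) = 0.2486.
σ_a = K_a γ z − 2c√K_a = 0.2486×18.2×5.3 − 2×5.7×0.4986 = 18.29 kPa.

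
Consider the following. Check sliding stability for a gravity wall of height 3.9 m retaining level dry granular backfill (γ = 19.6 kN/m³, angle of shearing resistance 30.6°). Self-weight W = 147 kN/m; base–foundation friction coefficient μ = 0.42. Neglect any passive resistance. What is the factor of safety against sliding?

K_a = tan²(45° − 30.6°/2) = 0.3253.
P_a = ½K_aγH² = 0.5×0.3253×19.6×3.9² = 48.50 kN/m, acting at H/3 = 1.300 m above the base.
FS_sliding = μW / P_a = 0.42×147 / 48.50 = 1.273.

1.27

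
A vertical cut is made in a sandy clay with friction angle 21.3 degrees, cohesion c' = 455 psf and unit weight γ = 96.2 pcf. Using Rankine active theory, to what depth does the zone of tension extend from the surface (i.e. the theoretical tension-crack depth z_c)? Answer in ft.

K_a = tan²(45° − 21.3°/2) = 0.4671; √K_a = 0.6834.
The active pressure is zero where K_a γ z = 2c√K_a, so z_c = 2c/(γ√K_a) = 2×455/(96.2×0.6834) = 13.84 ft.

13.8 ft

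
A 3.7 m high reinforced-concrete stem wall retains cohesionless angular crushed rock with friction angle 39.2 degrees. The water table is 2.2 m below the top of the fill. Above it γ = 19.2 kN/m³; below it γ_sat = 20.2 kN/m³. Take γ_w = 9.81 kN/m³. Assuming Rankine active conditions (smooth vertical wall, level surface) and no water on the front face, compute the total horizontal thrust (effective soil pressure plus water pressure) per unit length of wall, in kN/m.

38.4 kN/m

K_a = tan²(45° − φ/2) = 0.2255.
γ' = 20.2 − 9.81 = 10.39 kN/m³. Depth below WT = 1.5 m.
σ'_h at WT = K_a γ d_w = 9.524 kPa; at base = 9.524 + K_a γ' × 1.5 = 13.04 kPa.
P₁ (0–2.2 m) = ½×9.524×2.2 = 10.48. P₂ (2.2–3.7 m) = ½(9.524+13.04)×1.5 = 16.92.
P_w = ½ γ_w h₂² = 0.5×9.81×1.5² = 11.04. Total = 10.48+16.92+11.04 = 38.43 kN/m.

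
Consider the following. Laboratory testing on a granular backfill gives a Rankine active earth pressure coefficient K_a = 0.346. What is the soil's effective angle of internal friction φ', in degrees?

K_a = tan²(45° − φ/2) ⇒ 45° − φ/2 = arctan(√0.346) = 30.46°.
φ = 2(45° − 30.46°) = 29.07°.

29.1°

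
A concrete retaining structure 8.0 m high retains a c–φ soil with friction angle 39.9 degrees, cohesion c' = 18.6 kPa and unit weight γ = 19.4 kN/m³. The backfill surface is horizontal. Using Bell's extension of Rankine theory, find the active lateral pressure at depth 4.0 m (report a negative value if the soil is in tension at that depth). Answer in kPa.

-0.436 kPa

K_a = (1 − sin φ)/(1 + sin φ) = 0.2184.
σ_a = K_a γ z − 2c√K_a = 0.2184×19.4×4.0 − 2×18.6×0.4674 = -0.4356 kPa.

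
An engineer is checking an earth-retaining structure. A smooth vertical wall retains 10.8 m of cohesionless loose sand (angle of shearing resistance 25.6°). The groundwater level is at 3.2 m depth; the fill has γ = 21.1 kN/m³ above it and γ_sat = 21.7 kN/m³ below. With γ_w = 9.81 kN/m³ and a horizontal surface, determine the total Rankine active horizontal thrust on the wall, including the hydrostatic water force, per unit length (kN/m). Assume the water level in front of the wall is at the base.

666 kN/m

K_a = tan²(45° − φ/2) = 0.3966.
γ' = 21.7 − 9.81 = 11.89 kN/m³. Depth below WT = 7.6 m.
σ'_h at WT = K_a γ d_w = 26.78 kPa; at base = 26.78 + K_a γ' × 7.6 = 62.61 kPa.
P₁ (0–3.2 m) = ½×26.78×3.2 = 42.84. P₂ (3.2–10.8 m) = ½(26.78+62.61)×7.6 = 339.7.
P_w = ½ γ_w h₂² = 0.5×9.81×7.6² = 283.3. Total = 42.84+339.7+283.3 = 665.8 kN/m.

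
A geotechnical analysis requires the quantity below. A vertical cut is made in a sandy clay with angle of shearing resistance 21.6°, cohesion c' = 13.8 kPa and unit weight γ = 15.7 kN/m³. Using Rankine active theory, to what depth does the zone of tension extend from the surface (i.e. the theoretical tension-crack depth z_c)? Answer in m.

2.59 m

K_a = tan²(45° − 21.6°/2) = 0.4619; √K_a = 0.6796.
The active pressure is zero where K_a γ z = 2c√K_a, so z_c = 2c/(γ√K_a) = 2×13.8/(15.7×0.6796) = 2.587 m.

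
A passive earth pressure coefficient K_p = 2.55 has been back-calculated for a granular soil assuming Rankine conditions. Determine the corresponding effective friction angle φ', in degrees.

K_p = (1+sin φ)/(1−sin φ) ⇒ sin φ = (K_p − 1)/(K_p + 1) = 0.4366.
φ = arcsin(0.4366) = 25.89°.

25.9°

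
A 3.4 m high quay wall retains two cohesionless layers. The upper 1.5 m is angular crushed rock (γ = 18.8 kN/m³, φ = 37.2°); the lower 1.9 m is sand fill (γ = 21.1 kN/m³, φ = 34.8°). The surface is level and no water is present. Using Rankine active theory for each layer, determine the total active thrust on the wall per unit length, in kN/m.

30.3 kN/m

K_a1 = tan²(45°−37.2°/2) = 0.2464; K_a2 = tan²(45°−34.8°/2) = 0.2733.
Layer 1: σ at base = K_a1 γ₁ h₁ = 6.949 kPa; P₁ = ½×6.949×1.5 = 5.212.
Layer 2: σ_v at top = γ₁h₁ = 28.20; σ_h top = K_a2×28.20 = 7.707; σ_h base = K_a2×(28.20+21.1×1.9) = 18.66.
P₂ = ½(7.707+18.66)×1.9 = 25.05. Total P_a = 5.212+25.05 = 30.26 kN/m.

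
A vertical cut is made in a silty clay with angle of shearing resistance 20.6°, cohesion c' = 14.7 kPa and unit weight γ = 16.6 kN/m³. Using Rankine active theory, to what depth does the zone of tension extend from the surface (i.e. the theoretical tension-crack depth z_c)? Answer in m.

K_a = tan²(45° − 20.6°/2) = 0.4795; √K_a = 0.6924.
The active pressure is zero where K_a γ z = 2c√K_a, so z_c = 2c/(γ√K_a) = 2×14.7/(16.6×0.6924) = 2.558 m.

2.56 m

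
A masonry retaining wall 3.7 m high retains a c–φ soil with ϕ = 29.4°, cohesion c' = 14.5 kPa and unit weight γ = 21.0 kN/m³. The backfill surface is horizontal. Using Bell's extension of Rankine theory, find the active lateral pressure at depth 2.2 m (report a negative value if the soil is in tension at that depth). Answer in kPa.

K_a = (1 − sin φ)/(1 + sin φ) = 0.3415.
σ_a = K_a γ z − 2c√K_a = 0.3415×21.0×2.2 − 2×14.5×0.5844 = -1.170 kPa.

-1.17 kPa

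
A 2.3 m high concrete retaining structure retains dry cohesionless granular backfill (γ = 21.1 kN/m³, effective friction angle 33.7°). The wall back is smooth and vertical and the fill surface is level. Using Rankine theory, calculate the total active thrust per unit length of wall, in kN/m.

16.0 kN/m

K_a = tan²(45° − φ/2) = 0.2863.
P_a = ½ K_a γ H² = 0.5 × 0.2863 × 21.1 × 2.3² = 15.98 kN/m.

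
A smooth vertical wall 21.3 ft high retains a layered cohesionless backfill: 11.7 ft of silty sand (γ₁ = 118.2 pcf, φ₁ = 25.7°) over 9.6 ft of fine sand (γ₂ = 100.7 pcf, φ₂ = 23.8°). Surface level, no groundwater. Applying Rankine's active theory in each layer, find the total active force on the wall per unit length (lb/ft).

10800 lb/ft

K_a1 = tan²(45°−25.7°/2) = 0.3950; K_a2 = tan²(45°−23.8°/2) = 0.4250.
Layer 1: σ at base = K_a1 γ₁ h₁ = 546.3 psf; P₁ = ½×546.3×11.7 = 3196.
Layer 2: σ_v at top = γ₁h₁ = 1383; σ_h top = K_a2×1383 = 587.7; σ_h base = K_a2×(1383+100.7×9.6) = 998.5.
P₂ = ½(587.7+998.5)×9.6 = 7614. Total P_a = 3196+7614 = 10810 lb/ft.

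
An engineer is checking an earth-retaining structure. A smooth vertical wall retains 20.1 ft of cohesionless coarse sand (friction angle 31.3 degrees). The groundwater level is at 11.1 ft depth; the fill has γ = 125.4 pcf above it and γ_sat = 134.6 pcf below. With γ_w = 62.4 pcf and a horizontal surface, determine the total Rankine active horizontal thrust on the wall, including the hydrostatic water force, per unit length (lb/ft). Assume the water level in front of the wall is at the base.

K_a = tan²(45° − φ/2) = 0.3162.
γ' = 134.6 − 62.4 = 72.20 pcf. Depth below WT = 9.0 ft.
σ'_h at WT = K_a γ d_w = 440.1 psf; at base = 440.1 + K_a γ' × 9.0 = 645.6 psf.
P₁ (0–11.1 ft) = ½×440.1×11.1 = 2443. P₂ (11.1–20.1 ft) = ½(440.1+645.6)×9.0 = 4886.
P_w = ½ γ_w h₂² = 0.5×62.4×9.0² = 2527. Total = 2443+4886+2527 = 9856 lb/ft.

9860 lb/ft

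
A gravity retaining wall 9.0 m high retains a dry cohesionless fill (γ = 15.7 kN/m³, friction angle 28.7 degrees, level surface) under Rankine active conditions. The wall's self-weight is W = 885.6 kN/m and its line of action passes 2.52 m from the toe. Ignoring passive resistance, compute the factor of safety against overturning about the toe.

3.33

K_a = tan²(45° − 28.7°/2) = 0.3511.
P_a = ½K_aγH² = 0.5×0.3511×15.7×9.0² = 223.3 kN/m, acting at H/3 = 3.000 m above the base.
Overturning moment M_o = P_a × H/3 = 223.3 × 3.000 = 669.8.
Resisting moment M_r = W × 2.52 = 885.6 × 2.52 = 2232.
FS_overturning = M_r/M_o = 2232/669.8 = 3.332.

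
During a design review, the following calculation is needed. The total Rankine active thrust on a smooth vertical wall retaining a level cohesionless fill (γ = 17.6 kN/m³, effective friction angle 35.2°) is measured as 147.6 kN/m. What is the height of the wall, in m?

K_a = 0.2687. P_a = ½ K_a γ H² ⇒ H = √(2P_a/(K_a γ)).
H = √(2×147.6/(0.2687×17.6)) = 7.901 m.

7.90 m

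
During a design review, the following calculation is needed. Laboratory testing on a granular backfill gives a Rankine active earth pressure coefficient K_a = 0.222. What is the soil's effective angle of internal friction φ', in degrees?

K_a = tan²(45° − φ/2) ⇒ 45° − φ/2 = arctan(√0.222) = 25.23°.
φ = 2(45° − 25.23°) = 39.54°.

39.5°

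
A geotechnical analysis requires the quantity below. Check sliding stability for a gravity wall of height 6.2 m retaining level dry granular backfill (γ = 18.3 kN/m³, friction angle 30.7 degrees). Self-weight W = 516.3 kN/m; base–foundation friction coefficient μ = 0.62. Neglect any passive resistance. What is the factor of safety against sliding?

2.81

K_a = tan²(45° − 30.7°/2) = 0.3240.
P_a = ½K_aγH² = 0.5×0.3240×18.3×6.2² = 114.0 kN/m, acting at H/3 = 2.067 m above the base.
FS_sliding = μW / P_a = 0.62×516.3 / 114.0 = 2.809.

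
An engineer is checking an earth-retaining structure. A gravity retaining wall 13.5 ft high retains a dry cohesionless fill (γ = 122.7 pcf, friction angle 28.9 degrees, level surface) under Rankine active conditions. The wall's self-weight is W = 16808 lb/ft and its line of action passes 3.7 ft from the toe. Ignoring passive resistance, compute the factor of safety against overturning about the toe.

3.55

K_a = tan²(45° − 28.9°/2) = 0.3484.
P_a = ½K_aγH² = 0.5×0.3484×122.7×13.5² = 3895 lb/ft, acting at H/3 = 4.500 ft above the base.
Overturning moment M_o = P_a × H/3 = 3895 × 4.500 = 17530.
Resisting moment M_r = W × 3.7 = 16808 × 3.7 = 62190.
FS_overturning = M_r/M_o = 62190/17530 = 3.548.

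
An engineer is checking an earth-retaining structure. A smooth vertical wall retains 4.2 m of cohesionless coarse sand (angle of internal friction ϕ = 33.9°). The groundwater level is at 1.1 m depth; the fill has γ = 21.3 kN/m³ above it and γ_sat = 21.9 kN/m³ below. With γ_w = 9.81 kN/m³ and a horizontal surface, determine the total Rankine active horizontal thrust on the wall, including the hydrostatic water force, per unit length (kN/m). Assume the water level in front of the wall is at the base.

87.9 kN/m

K_a = tan²(45° − φ/2) = 0.2839.
γ' = 21.9 − 9.81 = 12.09 kN/m³. Depth below WT = 3.1 m.
σ'_h at WT = K_a γ d_w = 6.652 kPa; at base = 6.652 + K_a γ' × 3.1 = 17.29 kPa.
P₁ (0–1.1 m) = ½×6.652×1.1 = 3.659. P₂ (1.1–4.2 m) = ½(6.652+17.29)×3.1 = 37.11.
P_w = ½ γ_w h₂² = 0.5×9.81×3.1² = 47.14. Total = 3.659+37.11+47.14 = 87.91 kN/m.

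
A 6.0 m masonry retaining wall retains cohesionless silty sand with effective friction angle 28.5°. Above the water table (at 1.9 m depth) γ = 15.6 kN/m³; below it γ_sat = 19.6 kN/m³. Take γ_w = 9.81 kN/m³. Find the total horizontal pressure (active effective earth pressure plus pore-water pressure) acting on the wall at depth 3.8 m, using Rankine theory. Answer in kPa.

K_a = (1 − sin φ)/(1 + sin φ) = 0.3540.
γ' = 19.6 − 9.81 = 9.790 kN/m³.
Effective vertical stress at 3.8 m: σ'_v = 15.6×1.9 + 9.790×1.90 = 48.24 kPa.
σ'_h = K_a σ'_v = 0.3540 × 48.24 = 17.07 kPa; u = γ_w × 1.90 = 18.64 kPa.
Total σ_h = 17.07 + 18.64 = 35.71 kPa.

35.7 kPa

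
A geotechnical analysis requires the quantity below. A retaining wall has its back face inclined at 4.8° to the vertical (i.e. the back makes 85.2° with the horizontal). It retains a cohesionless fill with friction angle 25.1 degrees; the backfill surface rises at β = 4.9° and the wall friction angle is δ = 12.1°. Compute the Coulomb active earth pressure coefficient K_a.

K_a = sin²(α+φ) / [sin²α · sin(α−δ) · (1 + √{sin(φ+δ)sin(φ−β) / (sin(α−δ)sin(α+β))})²].
With α = 85.2°, φ = 25.1°, δ = 12.1°, β = 4.9°: K_a = 0.4301.

0.430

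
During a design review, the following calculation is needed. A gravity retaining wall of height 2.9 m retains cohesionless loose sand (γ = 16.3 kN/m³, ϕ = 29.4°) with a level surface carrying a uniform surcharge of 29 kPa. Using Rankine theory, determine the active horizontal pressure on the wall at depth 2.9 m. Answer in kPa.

K_a = (1 − sin φ)/(1 + sin φ) = 0.3415.
σ_v = γz + q = 16.3 × 2.9 + 29 = 76.27 kPa.
σ_h = K_a σ_v = 0.3415 × 76.27 = 26.04 kPa.

26.0 kPa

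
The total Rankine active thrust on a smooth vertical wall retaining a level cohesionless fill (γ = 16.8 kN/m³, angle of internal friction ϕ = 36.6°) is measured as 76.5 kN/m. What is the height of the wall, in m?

6.00 m

K_a = 0.2530. P_a = ½ K_a γ H² ⇒ H = √(2P_a/(K_a γ)).
H = √(2×76.5/(0.2530×16.8)) = 6.000 m.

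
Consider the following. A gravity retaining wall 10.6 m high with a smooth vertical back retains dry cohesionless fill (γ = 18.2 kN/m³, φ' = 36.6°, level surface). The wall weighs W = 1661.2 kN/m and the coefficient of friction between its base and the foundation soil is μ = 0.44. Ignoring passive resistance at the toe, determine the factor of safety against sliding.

K_a = tan²(45° − 36.6°/2) = 0.2530.
P_a = ½K_aγH² = 0.5×0.2530×18.2×10.6² = 258.6 kN/m, acting at H/3 = 3.533 m above the base.
FS_sliding = μW / P_a = 0.44×1661.2 / 258.6 = 2.826.

2.83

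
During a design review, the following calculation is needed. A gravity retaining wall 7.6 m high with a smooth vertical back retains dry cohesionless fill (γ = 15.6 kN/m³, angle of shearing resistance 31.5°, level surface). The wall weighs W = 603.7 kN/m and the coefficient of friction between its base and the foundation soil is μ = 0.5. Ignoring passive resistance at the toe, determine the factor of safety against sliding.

2.14

K_a = tan²(45° − 31.5°/2) = 0.3136.
P_a = ½K_aγH² = 0.5×0.3136×15.6×7.6² = 141.3 kN/m, acting at H/3 = 2.533 m above the base.
FS_sliding = μW / P_a = 0.5×603.7 / 141.3 = 2.136.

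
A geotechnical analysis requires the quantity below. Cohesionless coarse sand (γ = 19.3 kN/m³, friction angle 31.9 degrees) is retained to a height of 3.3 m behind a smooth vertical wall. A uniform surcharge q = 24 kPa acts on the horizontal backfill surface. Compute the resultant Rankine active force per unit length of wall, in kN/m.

K_a = tan²(45° − φ/2) = 0.3085.
Soil triangle: ½ K_a γ H² = 0.5×0.3085×19.3×3.3² = 32.42 kN/m.
Surcharge rectangle: K_a q H = 0.3085×24×3.3 = 24.44 kN/m.
Total = 32.42 + 24.44 = 56.86 kN/m.

56.9 kN/m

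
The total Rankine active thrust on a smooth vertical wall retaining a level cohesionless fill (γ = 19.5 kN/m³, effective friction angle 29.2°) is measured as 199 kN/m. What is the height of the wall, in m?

K_a = 0.3442. P_a = ½ K_a γ H² ⇒ H = √(2P_a/(K_a γ)).
H = √(2×199/(0.3442×19.5)) = 7.700 m.

7.70 m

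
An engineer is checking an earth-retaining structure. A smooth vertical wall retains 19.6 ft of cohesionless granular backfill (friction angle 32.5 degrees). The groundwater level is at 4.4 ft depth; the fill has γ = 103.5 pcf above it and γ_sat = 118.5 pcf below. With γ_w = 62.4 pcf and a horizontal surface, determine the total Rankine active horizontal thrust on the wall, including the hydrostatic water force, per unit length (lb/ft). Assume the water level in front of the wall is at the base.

K_a = tan²(45° − φ/2) = 0.3010.
γ' = 118.5 − 62.4 = 56.10 pcf. Depth below WT = 15.2 ft.
σ'_h at WT = K_a γ d_w = 137.1 psf; at base = 137.1 + K_a γ' × 15.2 = 393.7 psf.
P₁ (0–4.4 ft) = ½×137.1×4.4 = 301.5. P₂ (4.4–19.6 ft) = ½(137.1+393.7)×15.2 = 4034.
P_w = ½ γ_w h₂² = 0.5×62.4×15.2² = 7208. Total = 301.5+4034+7208 = 11540 lb/ft.

11500 lb/ft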